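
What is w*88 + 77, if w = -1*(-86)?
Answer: 7645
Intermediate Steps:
w = 86
w*88 + 77 = 86*88 + 77 = 7568 + 77 = 7645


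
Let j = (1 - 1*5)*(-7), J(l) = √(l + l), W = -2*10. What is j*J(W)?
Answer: 56*I*√10 ≈ 177.09*I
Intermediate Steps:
W = -20
J(l) = √2*√l (J(l) = √(2*l) = √2*√l)
j = 28 (j = (1 - 5)*(-7) = -4*(-7) = 28)
j*J(W) = 28*(√2*√(-20)) = 28*(√2*(2*I*√5)) = 28*(2*I*√10) = 56*I*√10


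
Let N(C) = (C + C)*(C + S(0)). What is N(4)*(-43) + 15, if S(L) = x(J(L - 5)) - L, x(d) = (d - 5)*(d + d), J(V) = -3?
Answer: -17873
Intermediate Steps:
x(d) = 2*d*(-5 + d) (x(d) = (-5 + d)*(2*d) = 2*d*(-5 + d))
S(L) = 48 - L (S(L) = 2*(-3)*(-5 - 3) - L = 2*(-3)*(-8) - L = 48 - L)
N(C) = 2*C*(48 + C) (N(C) = (C + C)*(C + (48 - 1*0)) = (2*C)*(C + (48 + 0)) = (2*C)*(C + 48) = (2*C)*(48 + C) = 2*C*(48 + C))
N(4)*(-43) + 15 = (2*4*(48 + 4))*(-43) + 15 = (2*4*52)*(-43) + 15 = 416*(-43) + 15 = -17888 + 15 = -17873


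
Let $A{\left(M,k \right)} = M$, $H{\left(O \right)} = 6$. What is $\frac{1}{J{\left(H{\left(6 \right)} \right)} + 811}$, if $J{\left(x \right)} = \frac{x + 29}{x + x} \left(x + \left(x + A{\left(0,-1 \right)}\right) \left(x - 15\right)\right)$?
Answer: $\frac{1}{671} \approx 0.0014903$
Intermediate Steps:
$J{\left(x \right)} = \frac{\left(29 + x\right) \left(x + x \left(-15 + x\right)\right)}{2 x}$ ($J{\left(x \right)} = \frac{x + 29}{x + x} \left(x + \left(x + 0\right) \left(x - 15\right)\right) = \frac{29 + x}{2 x} \left(x + x \left(-15 + x\right)\right) = \frac{\left(29 + x\right) \left(x + x \left(-15 + x\right)\right)}{2 x}$)
$\frac{1}{J{\left(H{\left(6 \right)} \right)} + 811} = \frac{1}{\left(-203 + \frac{6^{2}}{2} + \frac{15}{2} \cdot 6\right) + 811} = \frac{1}{\left(-203 + \frac{1}{2} \cdot 36 + 45\right) + 811} = \frac{1}{\left(-203 + 18 + 45\right) + 811} = \frac{1}{-140 + 811} = \frac{1}{671}$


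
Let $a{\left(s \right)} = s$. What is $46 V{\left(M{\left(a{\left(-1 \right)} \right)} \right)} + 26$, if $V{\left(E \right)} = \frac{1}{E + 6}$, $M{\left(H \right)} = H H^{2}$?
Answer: $\frac{176}{5} \approx 35.2$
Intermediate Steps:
$M{\left(H \right)} = H^{3}$
$V{\left(E \right)} = \frac{1}{6 + E}$
$46 V{\left(M{\left(a{\left(-1 \right)} \right)} \right)} + 26 = \frac{46}{6 + \left(-1\right)^{3}} + 26 = \frac{46}{6 - 1} + 26 = \frac{46}{5} + 26 = \frac{176}{5}$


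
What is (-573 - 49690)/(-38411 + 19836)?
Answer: 50263/18575 ≈ 2.7059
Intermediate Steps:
(-573 - 49690)/(-38411 + 19836) = -50263/(-18575) = -50263*(-1/18575) = 50263/18575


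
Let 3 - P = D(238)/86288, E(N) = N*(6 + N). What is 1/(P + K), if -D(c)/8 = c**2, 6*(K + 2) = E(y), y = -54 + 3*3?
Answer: 10786/3222335 ≈ 0.0033473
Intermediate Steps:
y = -45 (y = -54 + 9 = -45)
K = 581/2 (K = -2 + (-45*(6 - 45))/6 = -2 + (-45*(-39))/6 = -2 + (1/6)*1755 = -2 + 585/2 = 581/2 ≈ 290.50)
D(c) = -8*c**2
P = 44501/5393 (P = 3 - (-8*238**2)/86288 = 3 - (-8*56644)/86288 = 3 - (-453152)/86288 = 3 - 1*(-28322/5393) = 3 + 28322/5393 = 44501/5393 ≈ 8.2516)
1/(P + K) = 1/(44501/5393 + 581/2) = 1/(3222335/10786) = 10786/3222335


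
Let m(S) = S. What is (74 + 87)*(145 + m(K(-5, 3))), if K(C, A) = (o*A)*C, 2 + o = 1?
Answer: 25760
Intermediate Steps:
o = -1 (o = -2 + 1 = -1)
K(C, A) = -A*C (K(C, A) = (-A)*C = -A*C)
(74 + 87)*(145 + m(K(-5, 3))) = (74 + 87)*(145 - 1*3*(-5)) = 161*(145 + 15) = 161*160 = 25760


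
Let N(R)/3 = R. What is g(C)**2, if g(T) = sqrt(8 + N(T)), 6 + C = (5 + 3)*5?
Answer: 110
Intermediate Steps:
N(R) = 3*R
C = 34 (C = -6 + (5 + 3)*5 = -6 + 8*5 = -6 + 40 = 34)
g(T) = sqrt(8 + 3*T)
g(C)**2 = (sqrt(8 + 3*34))**2 = (sqrt(8 + 102))**2 = (sqrt(110))**2 = 110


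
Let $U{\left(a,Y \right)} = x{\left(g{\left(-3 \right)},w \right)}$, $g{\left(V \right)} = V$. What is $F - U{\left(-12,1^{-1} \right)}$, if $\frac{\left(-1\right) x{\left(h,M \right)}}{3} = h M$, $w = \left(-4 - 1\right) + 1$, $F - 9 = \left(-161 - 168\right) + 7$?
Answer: $-277$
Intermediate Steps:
$F = -313$ ($F = 9 + \left(\left(-161 - 168\right) + 7\right) = 9 + \left(-329 + 7\right) = 9 - 322 = -313$)
$w = -4$ ($w = -5 + 1 = -4$)
$x{\left(h,M \right)} = - 3 M h$ ($x{\left(h,M \right)} = - 3 h M = - 3 M h$)
$U{\left(a,Y \right)} = -36$ ($U{\left(a,Y \right)} = \left(-3\right) \left(-4\right) \left(-3\right) = -36$)
$F - U{\left(-12,1^{-1} \right)} = -313 - -36 = -313 + 36 = -277$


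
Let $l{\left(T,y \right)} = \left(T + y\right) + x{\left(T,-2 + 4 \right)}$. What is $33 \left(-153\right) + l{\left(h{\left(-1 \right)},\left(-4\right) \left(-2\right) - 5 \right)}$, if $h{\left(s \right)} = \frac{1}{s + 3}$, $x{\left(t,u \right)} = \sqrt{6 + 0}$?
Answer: $- \frac{10091}{2} + \sqrt{6} \approx -5043.0$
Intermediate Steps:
$x{\left(t,u \right)} = \sqrt{6}$
$h{\left(s \right)} = \frac{1}{3 + s}$
$l{\left(T,y \right)} = T + y + \sqrt{6}$ ($l{\left(T,y \right)} = \left(T + y\right) + \sqrt{6} = T + y + \sqrt{6}$)
$33 \left(-153\right) + l{\left(h{\left(-1 \right)},\left(-4\right) \left(-2\right) - 5 \right)} = 33 \left(-153\right) + \left(\frac{1}{3 - 1} - -3 + \sqrt{6}\right) = -5049 + \left(\frac{1}{2} + \left(8 - 5\right) + \sqrt{6}\right) = -5049 + \left(\frac{1}{2} + 3 + \sqrt{6}\right) = -5049 + \left(\frac{7}{2} + \sqrt{6}\right) = - \frac{10091}{2} + \sqrt{6}$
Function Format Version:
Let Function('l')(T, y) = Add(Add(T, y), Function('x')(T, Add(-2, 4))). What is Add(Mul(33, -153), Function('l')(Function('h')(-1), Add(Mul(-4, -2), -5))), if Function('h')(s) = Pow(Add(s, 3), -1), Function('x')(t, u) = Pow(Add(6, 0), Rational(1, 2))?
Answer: Add(Rational(-10091, 2), Pow(6, Rational(1, 2))) ≈ -5043.0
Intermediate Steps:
Function('x')(t, u) = Pow(6, Rational(1, 2))
Function('h')(s) = Pow(Add(3, s), -1)
Function('l')(T, y) = Add(T, y, Pow(6, Rational(1, 2))) (Function('l')(T, y) = Add(Add(T, y), Pow(6, Rational(1, 2))) = Add(T, y, Pow(6, Rational(1, 2))))
Add(Mul(33, -153), Function('l')(Function('h')(-1), Add(Mul(-4, -2), -5))) = Add(Mul(33, -153), Add(Pow(Add(3, -1), -1), Add(Mul(-4, -2), -5), Pow(6, Rational(1, 2)))) = Add(-5049, Add(Pow(2, -1), Add(8, -5), Pow(6, Rational(1, 2)))) = Add(-5049, Add(Rational(1, 2), 3, Pow(6, Rational(1, 2)))) = Add(-5049, Add(Rational(7, 2), Pow(6, Rational(1, 2)))) = Add(Rational(-10091, 2), Pow(6, Rational(1, 2)))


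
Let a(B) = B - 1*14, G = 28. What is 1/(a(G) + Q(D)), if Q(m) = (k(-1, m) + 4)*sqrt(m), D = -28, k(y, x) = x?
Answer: 1/1166 + 12*I*sqrt(7)/4081 ≈ 0.00085763 + 0.0077797*I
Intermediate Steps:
a(B) = -14 + B (a(B) = B - 14 = -14 + B)
Q(m) = sqrt(m)*(4 + m) (Q(m) = (m + 4)*sqrt(m) = (4 + m)*sqrt(m) = sqrt(m)*(4 + m))
1/(a(G) + Q(D)) = 1/((-14 + 28) + sqrt(-28)*(4 - 28)) = 1/(14 + (2*I*sqrt(7))*(-24)) = 1/(14 - 48*I*sqrt(7))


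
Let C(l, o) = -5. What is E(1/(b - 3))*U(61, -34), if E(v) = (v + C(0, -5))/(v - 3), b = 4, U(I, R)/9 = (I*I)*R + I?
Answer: -2276154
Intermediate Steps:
U(I, R) = 9*I + 9*R*I**2 (U(I, R) = 9*((I*I)*R + I) = 9*(I**2*R + I) = 9*(R*I**2 + I) = 9*(I + R*I**2) = 9*I + 9*R*I**2)
E(v) = (-5 + v)/(-3 + v) (E(v) = (v - 5)/(v - 3) = (-5 + v)/(-3 + v))
E(1/(b - 3))*U(61, -34) = ((-5 + 1/(4 - 3))/(-3 + 1/(4 - 3)))*(9*61*(1 + 61*(-34))) = ((-5 + 1/1)/(-3 + 1/1))*(9*61*(1 - 2074)) = ((-5 + 1)/(-3 + 1))*(9*61*(-2073)) = (-4/(-2))*(-1138077) = -1/2*(-4)*(-1138077) = 2*(-1138077) = -2276154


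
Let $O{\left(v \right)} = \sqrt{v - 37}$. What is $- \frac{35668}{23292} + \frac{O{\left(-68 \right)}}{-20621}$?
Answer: $- \frac{8917}{5823} - \frac{i \sqrt{105}}{20621} \approx -1.5313 - 0.00049692 i$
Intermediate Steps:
$O{\left(v \right)} = \sqrt{-37 + v}$
$- \frac{35668}{23292} + \frac{O{\left(-68 \right)}}{-20621} = - \frac{35668}{23292} + \frac{\sqrt{-37 - 68}}{-20621} = \left(-35668\right) \frac{1}{23292} + \sqrt{-105} \left(- \frac{1}{20621}\right) = - \frac{8917}{5823} + i \sqrt{105} \left(- \frac{1}{20621}\right) = - \frac{8917}{5823} - \frac{i \sqrt{105}}{20621}$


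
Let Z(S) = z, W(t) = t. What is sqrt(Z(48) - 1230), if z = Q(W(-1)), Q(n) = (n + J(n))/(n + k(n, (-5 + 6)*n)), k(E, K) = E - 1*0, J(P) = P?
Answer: I*sqrt(1229) ≈ 35.057*I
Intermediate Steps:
k(E, K) = E (k(E, K) = E + 0 = E)
Q(n) = 1 (Q(n) = (n + n)/(n + n) = (2*n)/((2*n)) = (2*n)*(1/(2*n)) = 1)
z = 1
Z(S) = 1
sqrt(Z(48) - 1230) = sqrt(1 - 1230) = sqrt(-1229) = I*sqrt(1229)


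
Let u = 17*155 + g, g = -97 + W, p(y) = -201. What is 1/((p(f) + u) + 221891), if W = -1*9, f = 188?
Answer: 1/224219 ≈ 4.4599e-6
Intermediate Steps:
W = -9
g = -106 (g = -97 - 9 = -106)
u = 2529 (u = 17*155 - 106 = 2635 - 106 = 2529)
1/((p(f) + u) + 221891) = 1/((-201 + 2529) + 221891) = 1/(2328 + 221891) = 1/224219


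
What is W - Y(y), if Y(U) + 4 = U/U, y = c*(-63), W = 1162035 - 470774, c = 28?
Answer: 691264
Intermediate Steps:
W = 691261
y = -1764 (y = 28*(-63) = -1764)
Y(U) = -3 (Y(U) = -4 + U/U = -4 + 1 = -3)
W - Y(y) = 691261 - 1*(-3) = 691261 + 3 = 691264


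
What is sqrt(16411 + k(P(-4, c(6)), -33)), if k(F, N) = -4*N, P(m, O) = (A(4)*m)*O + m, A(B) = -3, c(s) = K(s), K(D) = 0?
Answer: sqrt(16543) ≈ 128.62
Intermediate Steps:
c(s) = 0
P(m, O) = m - 3*O*m (P(m, O) = (-3*m)*O + m = -3*O*m + m = m - 3*O*m)
sqrt(16411 + k(P(-4, c(6)), -33)) = sqrt(16411 - 4*(-33)) = sqrt(16411 + 132) = sqrt(16543)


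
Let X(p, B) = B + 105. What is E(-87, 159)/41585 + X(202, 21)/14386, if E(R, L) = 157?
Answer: 3749156/299120905 ≈ 0.012534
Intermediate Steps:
X(p, B) = 105 + B
E(-87, 159)/41585 + X(202, 21)/14386 = 157/41585 + (105 + 21)/14386 = 157*(1/41585) + 126*(1/14386) = 157/41585 + 63/7193 = 3749156/299120905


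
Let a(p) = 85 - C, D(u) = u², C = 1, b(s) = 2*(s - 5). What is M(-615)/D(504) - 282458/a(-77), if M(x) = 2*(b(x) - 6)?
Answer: -30505553/9072 ≈ -3362.6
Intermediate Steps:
b(s) = -10 + 2*s (b(s) = 2*(-5 + s) = -10 + 2*s)
M(x) = -32 + 4*x (M(x) = 2*((-10 + 2*x) - 6) = 2*(-16 + 2*x) = -32 + 4*x)
a(p) = 84 (a(p) = 85 - 1*1 = 85 - 1 = 84)
M(-615)/D(504) - 282458/a(-77) = (-32 + 4*(-615))/(504²) - 282458/84 = (-32 - 2460)/254016 - 282458*1/84 = -2492*1/254016 - 141229/42 = -89/9072 - 141229/42 = -30505553/9072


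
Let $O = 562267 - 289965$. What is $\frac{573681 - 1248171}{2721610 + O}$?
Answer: $- \frac{337245}{1496956} \approx -0.22529$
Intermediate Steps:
$O = 272302$
$\frac{573681 - 1248171}{2721610 + O} = \frac{573681 - 1248171}{2721610 + 272302} = - \frac{674490}{2993912} = \left(-674490\right) \frac{1}{2993912} = - \frac{337245}{1496956}$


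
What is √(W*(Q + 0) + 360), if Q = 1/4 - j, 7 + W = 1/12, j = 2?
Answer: √53583/12 ≈ 19.290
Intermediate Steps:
W = -83/12 (W = -7 + 1/12 = -83/12 ≈ -6.9167)
Q = -7/4 (Q = 1/4 - 1*2 = ¼ - 2 = -7/4 ≈ -1.7500)
√(W*(Q + 0) + 360) = √(-83*(-7/4 + 0)/12 + 360) = √(-83/12*(-7/4) + 360) = √(581/48 + 360) = √(17861/48) = √53583/12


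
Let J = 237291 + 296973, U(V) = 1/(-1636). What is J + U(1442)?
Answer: 874055903/1636 ≈ 5.3426e+5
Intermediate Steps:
U(V) = -1/1636
J = 534264
J + U(1442) = 534264 - 1/1636 = 874055903/1636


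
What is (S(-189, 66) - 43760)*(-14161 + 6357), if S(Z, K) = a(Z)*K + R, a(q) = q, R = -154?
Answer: 440051952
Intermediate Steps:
S(Z, K) = -154 + K*Z (S(Z, K) = Z*K - 154 = K*Z - 154 = -154 + K*Z)
(S(-189, 66) - 43760)*(-14161 + 6357) = ((-154 + 66*(-189)) - 43760)*(-14161 + 6357) = ((-154 - 12474) - 43760)*(-7804) = (-12628 - 43760)*(-7804) = -56388*(-7804) = 440051952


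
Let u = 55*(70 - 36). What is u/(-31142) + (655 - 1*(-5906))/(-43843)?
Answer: -143154536/682679353 ≈ -0.20970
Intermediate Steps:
u = 1870 (u = 55*34 = 1870)
u/(-31142) + (655 - 1*(-5906))/(-43843) = 1870/(-31142) + (655 - 1*(-5906))/(-43843) = 1870*(-1/31142) + (655 + 5906)*(-1/43843) = -935/15571 + 6561*(-1/43843) = -935/15571 - 6561/43843 = -143154536/682679353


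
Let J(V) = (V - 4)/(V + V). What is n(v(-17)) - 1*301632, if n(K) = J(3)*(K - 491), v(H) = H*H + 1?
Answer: -603197/2 ≈ -3.0160e+5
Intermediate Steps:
J(V) = (-4 + V)/(2*V) (J(V) = (-4 + V)/((2*V)) = (-4 + V)*(1/(2*V)) = (-4 + V)/(2*V))
v(H) = 1 + H² (v(H) = H² + 1 = 1 + H²)
n(K) = 491/6 - K/6 (n(K) = ((½)*(-4 + 3)/3)*(K - 491) = ((½)*(⅓)*(-1))*(-491 + K) = -(-491 + K)/6 = 491/6 - K/6)
n(v(-17)) - 1*301632 = (491/6 - (1 + (-17)²)/6) - 1*301632 = (491/6 - (1 + 289)/6) - 301632 = (491/6 - ⅙*290) - 301632 = (491/6 - 145/3) - 301632 = 67/2 - 301632 = -603197/2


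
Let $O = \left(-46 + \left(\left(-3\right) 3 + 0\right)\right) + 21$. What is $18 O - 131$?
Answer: $-743$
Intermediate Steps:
$O = -34$ ($O = \left(-46 + \left(-9 + 0\right)\right) + 21 = \left(-46 - 9\right) + 21 = -55 + 21 = -34$)
$18 O - 131 = 18 \left(-34\right) - 131 = -612 - 131 = -743$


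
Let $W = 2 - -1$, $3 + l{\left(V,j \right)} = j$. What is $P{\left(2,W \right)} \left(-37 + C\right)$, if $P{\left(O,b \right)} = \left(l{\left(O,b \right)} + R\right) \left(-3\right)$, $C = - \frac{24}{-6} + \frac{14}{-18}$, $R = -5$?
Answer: $- \frac{1520}{3} \approx -506.67$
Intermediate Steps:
$l{\left(V,j \right)} = -3 + j$
$W = 3$ ($W = 2 + 1 = 3$)
$C = \frac{29}{9}$ ($C = \left(-24\right) \left(- \frac{1}{6}\right) + 14 \left(- \frac{1}{18}\right) = 4 - \frac{7}{9} = \frac{29}{9} \approx 3.2222$)
$P{\left(O,b \right)} = 24 - 3 b$ ($P{\left(O,b \right)} = \left(\left(-3 + b\right) - 5\right) \left(-3\right) = \left(-8 + b\right) \left(-3\right) = 24 - 3 b$)
$P{\left(2,W \right)} \left(-37 + C\right) = \left(24 - 9\right) \left(-37 + \frac{29}{9}\right) = \left(24 - 9\right) \left(- \frac{304}{9}\right) = 15 \left(- \frac{304}{9}\right) = - \frac{1520}{3}$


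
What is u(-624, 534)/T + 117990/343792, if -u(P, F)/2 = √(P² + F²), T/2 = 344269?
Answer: 58995/171896 - 6*√18737/344269 ≈ 0.34082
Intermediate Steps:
T = 688538 (T = 2*344269 = 688538)
u(P, F) = -2*√(F² + P²) (u(P, F) = -2*√(P² + F²) = -2*√(F² + P²))
u(-624, 534)/T + 117990/343792 = -2*√(534² + (-624)²)/688538 + 117990/343792 = -2*√(285156 + 389376)*(1/688538) + 117990*(1/343792) = -12*√18737*(1/688538) + 58995/171896 = -6*√18737/344269 + 58995/171896 = 58995/171896 - 6*√18737/344269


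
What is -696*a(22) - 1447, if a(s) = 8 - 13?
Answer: 2033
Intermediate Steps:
a(s) = -5
-696*a(22) - 1447 = -696*(-5) - 1447 = 3480 - 1447 = 2033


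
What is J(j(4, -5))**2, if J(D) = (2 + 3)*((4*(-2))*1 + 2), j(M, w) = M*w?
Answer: 900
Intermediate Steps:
J(D) = -30 (J(D) = 5*(-8*1 + 2) = 5*(-8 + 2) = 5*(-6) = -30)
J(j(4, -5))**2 = (-30)**2 = 900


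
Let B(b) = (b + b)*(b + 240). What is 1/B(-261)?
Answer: 1/10962 ≈ 9.1224e-5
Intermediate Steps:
B(b) = 2*b*(240 + b) (B(b) = (2*b)*(240 + b) = 2*b*(240 + b))
1/B(-261) = 1/(2*(-261)*(240 - 261)) = 1/(2*(-261)*(-21)) = 1/10962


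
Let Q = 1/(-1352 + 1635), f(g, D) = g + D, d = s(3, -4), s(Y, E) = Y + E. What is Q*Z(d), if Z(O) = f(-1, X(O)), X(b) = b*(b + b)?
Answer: 1/283 ≈ 0.0035336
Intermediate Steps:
s(Y, E) = E + Y
d = -1 (d = -4 + 3 = -1)
X(b) = 2*b² (X(b) = b*(2*b) = 2*b²)
f(g, D) = D + g
Z(O) = -1 + 2*O² (Z(O) = 2*O² - 1 = -1 + 2*O²)
Q = 1/283 ≈ 0.0035336
Q*Z(d) = (-1 + 2*(-1)²)/283 = (-1 + 2*1)/283 = (-1 + 2)/283 = (1/283)*1 = 1/283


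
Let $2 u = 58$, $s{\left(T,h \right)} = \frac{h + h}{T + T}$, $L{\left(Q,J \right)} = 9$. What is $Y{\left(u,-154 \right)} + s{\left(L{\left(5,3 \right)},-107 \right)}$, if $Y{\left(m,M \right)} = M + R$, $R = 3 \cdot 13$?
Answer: $- \frac{1142}{9} \approx -126.89$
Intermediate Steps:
$s{\left(T,h \right)} = \frac{h}{T}$ ($s{\left(T,h \right)} = \frac{2 h}{2 T} = 2 h \frac{1}{2 T} = \frac{h}{T}$)
$R = 39$
$u = 29$ ($u = \frac{1}{2} \cdot 58 = 29$)
$Y{\left(m,M \right)} = 39 + M$ ($Y{\left(m,M \right)} = M + 39 = 39 + M$)
$Y{\left(u,-154 \right)} + s{\left(L{\left(5,3 \right)},-107 \right)} = \left(39 - 154\right) - \frac{107}{9} = -115 - \frac{107}{9} = - \frac{1142}{9}$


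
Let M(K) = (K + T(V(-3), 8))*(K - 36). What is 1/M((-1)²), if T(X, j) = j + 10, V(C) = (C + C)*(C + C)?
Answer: -1/665 ≈ -0.0015038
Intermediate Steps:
V(C) = 4*C² (V(C) = (2*C)*(2*C) = 4*C²)
T(X, j) = 10 + j
M(K) = (-36 + K)*(18 + K) (M(K) = (K + (10 + 8))*(K - 36) = (K + 18)*(-36 + K) = (18 + K)*(-36 + K) = (-36 + K)*(18 + K))
1/M((-1)²) = 1/(-648 + ((-1)²)² - 18*(-1)²) = 1/(-648 + 1² - 18*1) = 1/(-648 + 1 - 18) = 1/(-665) = -1/665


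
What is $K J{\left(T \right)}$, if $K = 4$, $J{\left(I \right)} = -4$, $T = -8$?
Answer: $-16$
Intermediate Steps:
$K J{\left(T \right)} = 4 \left(-4\right) = -16$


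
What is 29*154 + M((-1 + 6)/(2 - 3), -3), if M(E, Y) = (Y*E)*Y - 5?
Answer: 4416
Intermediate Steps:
M(E, Y) = -5 + E*Y² (M(E, Y) = (E*Y)*Y - 5 = E*Y² - 5 = -5 + E*Y²)
29*154 + M((-1 + 6)/(2 - 3), -3) = 29*154 + (-5 + ((-1 + 6)/(2 - 3))*(-3)²) = 4466 + (-5 + (5/(-1))*9) = 4466 + (-5 + (5*(-1))*9) = 4466 + (-5 - 5*9) = 4466 + (-5 - 45) = 4466 - 50 = 4416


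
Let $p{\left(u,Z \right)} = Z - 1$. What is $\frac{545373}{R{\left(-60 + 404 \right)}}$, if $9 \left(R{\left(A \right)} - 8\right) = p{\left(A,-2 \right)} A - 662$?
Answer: $- \frac{4908357}{1622} \approx -3026.1$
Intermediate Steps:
$p{\left(u,Z \right)} = -1 + Z$ ($p{\left(u,Z \right)} = Z - 1 = -1 + Z$)
$R{\left(A \right)} = - \frac{590}{9} - \frac{A}{3}$ ($R{\left(A \right)} = 8 + \frac{\left(-1 - 2\right) A - 662}{9} = 8 + \frac{- 3 A - 662}{9} = 8 + \frac{-662 - 3 A}{9} = 8 - \left(\frac{662}{9} + \frac{A}{3}\right) = - \frac{590}{9} - \frac{A}{3}$)
$\frac{545373}{R{\left(-60 + 404 \right)}} = \frac{545373}{- \frac{590}{9} - \frac{-60 + 404}{3}} = \frac{545373}{- \frac{590}{9} - \frac{344}{3}} = \frac{545373}{- \frac{1622}{9}} = 545373 \left(- \frac{9}{1622}\right) = - \frac{4908357}{1622}$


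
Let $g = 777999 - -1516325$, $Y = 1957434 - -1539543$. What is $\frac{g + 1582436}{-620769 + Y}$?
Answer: $\frac{484595}{359526} \approx 1.3479$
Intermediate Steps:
$Y = 3496977$ ($Y = 1957434 + 1539543 = 3496977$)
$g = 2294324$ ($g = 777999 + 1516325 = 2294324$)
$\frac{g + 1582436}{-620769 + Y} = \frac{2294324 + 1582436}{-620769 + 3496977} = \frac{3876760}{2876208} = 3876760 \cdot \frac{1}{2876208} = \frac{484595}{359526}$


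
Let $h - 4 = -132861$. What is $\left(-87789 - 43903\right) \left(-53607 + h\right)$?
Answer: $24555817088$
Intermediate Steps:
$h = -132857$ ($h = 4 - 132861 = -132857$)
$\left(-87789 - 43903\right) \left(-53607 + h\right) = \left(-87789 - 43903\right) \left(-53607 - 132857\right) = \left(-131692\right) \left(-186464\right) = 24555817088$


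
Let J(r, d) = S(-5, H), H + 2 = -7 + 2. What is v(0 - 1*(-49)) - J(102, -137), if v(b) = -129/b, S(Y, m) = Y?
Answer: 116/49 ≈ 2.3673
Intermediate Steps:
H = -7 (H = -2 + (-7 + 2) = -2 - 5 = -7)
J(r, d) = -5
v(0 - 1*(-49)) - J(102, -137) = -129/(0 - 1*(-49)) - 1*(-5) = -129/(0 + 49) + 5 = -129/49 + 5 = 116/49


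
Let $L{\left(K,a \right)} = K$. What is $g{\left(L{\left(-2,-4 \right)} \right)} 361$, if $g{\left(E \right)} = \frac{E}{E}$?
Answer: $361$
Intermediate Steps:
$g{\left(E \right)} = 1$
$g{\left(L{\left(-2,-4 \right)} \right)} 361 = 1 \cdot 361 = 361$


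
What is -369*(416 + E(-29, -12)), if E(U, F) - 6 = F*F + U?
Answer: -198153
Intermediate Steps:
E(U, F) = 6 + U + F² (E(U, F) = 6 + (F*F + U) = 6 + (F² + U) = 6 + (U + F²) = 6 + U + F²)
-369*(416 + E(-29, -12)) = -369*(416 + (6 - 29 + (-12)²)) = -369*(416 + (6 - 29 + 144)) = -369*(416 + 121) = -369*537 = -198153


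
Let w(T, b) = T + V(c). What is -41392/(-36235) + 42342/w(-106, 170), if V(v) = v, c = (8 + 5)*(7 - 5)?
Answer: -153095101/289880 ≈ -528.13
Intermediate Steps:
c = 26 (c = 13*2 = 26)
w(T, b) = 26 + T (w(T, b) = T + 26 = 26 + T)
-41392/(-36235) + 42342/w(-106, 170) = -41392/(-36235) + 42342/(26 - 106) = -41392*(-1/36235) + 42342/(-80) = 41392/36235 + 42342*(-1/80) = 41392/36235 - 21171/40 = -153095101/289880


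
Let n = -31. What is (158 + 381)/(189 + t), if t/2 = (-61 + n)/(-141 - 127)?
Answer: 36113/12709 ≈ 2.8415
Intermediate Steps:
t = 46/67 (t = 2*((-61 - 31)/(-141 - 127)) = 2*(-92/(-268)) = 2*(-92*(-1/268)) = 2*(23/67) = 46/67 ≈ 0.68657)
(158 + 381)/(189 + t) = (158 + 381)/(189 + 46/67) = 539/(12709/67) = 539*(67/12709) = 36113/12709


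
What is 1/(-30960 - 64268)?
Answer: -1/95228 ≈ -1.0501e-5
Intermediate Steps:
1/(-30960 - 64268) = 1/(-95228) = -1/95228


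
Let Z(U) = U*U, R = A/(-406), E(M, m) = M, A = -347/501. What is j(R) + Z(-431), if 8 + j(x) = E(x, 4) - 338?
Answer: 37714523837/203406 ≈ 1.8542e+5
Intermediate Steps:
A = -347/501 (A = -347*1/501 = -347/501 ≈ -0.69261)
R = 347/203406 (R = -347/501/(-406) = -347/501*(-1/406) = 347/203406 ≈ 0.0017059)
j(x) = -346 + x (j(x) = -8 + (x - 338) = -8 + (-338 + x) = -346 + x)
Z(U) = U²
j(R) + Z(-431) = (-346 + 347/203406) + (-431)² = -70378129/203406 + 185761 = 37714523837/203406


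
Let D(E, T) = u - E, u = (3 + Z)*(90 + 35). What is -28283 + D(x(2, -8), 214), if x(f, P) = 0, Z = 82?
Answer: -17658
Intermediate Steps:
u = 10625 (u = (3 + 82)*(90 + 35) = 85*125 = 10625)
D(E, T) = 10625 - E
-28283 + D(x(2, -8), 214) = -28283 + (10625 - 1*0) = -28283 + (10625 + 0) = -28283 + 10625 = -17658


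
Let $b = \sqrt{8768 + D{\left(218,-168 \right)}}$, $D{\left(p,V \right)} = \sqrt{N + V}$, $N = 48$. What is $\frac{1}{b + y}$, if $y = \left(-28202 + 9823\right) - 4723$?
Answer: $\frac{1}{-23102 + \sqrt{2} \sqrt{4384 + i \sqrt{30}}} \approx -4.3462 \cdot 10^{-5} - 1.0 \cdot 10^{-10} i$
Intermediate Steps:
$y = -23102$ ($y = -18379 - 4723 = -23102$)
$D{\left(p,V \right)} = \sqrt{48 + V}$
$b = \sqrt{8768 + 2 i \sqrt{30}}$ ($b = \sqrt{8768 + \sqrt{48 - 168}} = \sqrt{8768 + \sqrt{-120}} = \sqrt{8768 + 2 i \sqrt{30}} \approx 93.638 + 0.0585 i$)
$\frac{1}{b + y} = \frac{1}{\sqrt{8768 + 2 i \sqrt{30}} - 23102} = \frac{1}{-23102 + \sqrt{8768 + 2 i \sqrt{30}}}$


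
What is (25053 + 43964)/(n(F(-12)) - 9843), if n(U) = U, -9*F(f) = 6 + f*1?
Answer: -207051/29527 ≈ -7.0123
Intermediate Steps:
F(f) = -2/3 - f/9 (F(f) = -(6 + f*1)/9 = -(6 + f)/9 = -2/3 - f/9)
(25053 + 43964)/(n(F(-12)) - 9843) = (25053 + 43964)/((-2/3 - 1/9*(-12)) - 9843) = 69017/((-2/3 + 4/3) - 9843) = 69017/(2/3 - 9843) = 69017/(-29527/3) = 69017*(-3/29527) = -207051/29527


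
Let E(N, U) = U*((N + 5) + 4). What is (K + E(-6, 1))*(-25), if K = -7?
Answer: 100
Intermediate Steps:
E(N, U) = U*(9 + N) (E(N, U) = U*((5 + N) + 4) = U*(9 + N))
(K + E(-6, 1))*(-25) = (-7 + 1*(9 - 6))*(-25) = (-7 + 1*3)*(-25) = (-7 + 3)*(-25) = -4*(-25) = 100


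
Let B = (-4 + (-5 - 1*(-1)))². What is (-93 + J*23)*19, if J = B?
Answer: 26201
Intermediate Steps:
B = 64 (B = (-4 + (-5 + 1))² = (-4 - 4)² = (-8)² = 64)
J = 64
(-93 + J*23)*19 = (-93 + 64*23)*19 = (-93 + 1472)*19 = 1379*19 = 26201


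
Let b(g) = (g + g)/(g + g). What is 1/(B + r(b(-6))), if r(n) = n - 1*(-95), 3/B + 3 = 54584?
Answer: 54581/5239779 ≈ 0.010417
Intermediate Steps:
B = 3/54581 (B = 3/(-3 + 54584) = 3/54581 ≈ 5.4964e-5)
b(g) = 1 (b(g) = (2*g)/((2*g)) = (2*g)*(1/(2*g)) = 1)
r(n) = 95 + n (r(n) = n + 95 = 95 + n)
1/(B + r(b(-6))) = 1/(3/54581 + (95 + 1)) = 1/(3/54581 + 96) = 1/(5239779/54581) = 54581/5239779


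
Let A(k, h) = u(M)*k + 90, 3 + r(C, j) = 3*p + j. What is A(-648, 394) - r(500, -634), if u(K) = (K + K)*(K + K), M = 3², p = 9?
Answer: -209252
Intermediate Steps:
M = 9
r(C, j) = 24 + j (r(C, j) = -3 + (3*9 + j) = -3 + (27 + j) = 24 + j)
u(K) = 4*K² (u(K) = (2*K)*(2*K) = 4*K²)
A(k, h) = 90 + 324*k (A(k, h) = (4*9²)*k + 90 = (4*81)*k + 90 = 324*k + 90 = 90 + 324*k)
A(-648, 394) - r(500, -634) = (90 + 324*(-648)) - (24 - 634) = (90 - 209952) - 1*(-610) = -209862 + 610 = -209252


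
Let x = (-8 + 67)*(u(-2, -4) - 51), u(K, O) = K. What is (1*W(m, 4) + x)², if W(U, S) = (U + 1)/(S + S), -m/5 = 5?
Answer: 9796900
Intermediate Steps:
m = -25 (m = -5*5 = -25)
W(U, S) = (1 + U)/(2*S) (W(U, S) = (1 + U)/((2*S)) = (1 + U)*(1/(2*S)) = (1 + U)/(2*S))
x = -3127 (x = (-8 + 67)*(-2 - 51) = 59*(-53) = -3127)
(1*W(m, 4) + x)² = (1*((½)*(1 - 25)/4) - 3127)² = (1*((½)*(¼)*(-24)) - 3127)² = (1*(-3) - 3127)² = (-3 - 3127)² = (-3130)² = 9796900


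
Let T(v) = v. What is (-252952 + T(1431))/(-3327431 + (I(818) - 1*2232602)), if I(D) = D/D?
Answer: 251521/5560032 ≈ 0.045237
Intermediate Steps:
I(D) = 1
(-252952 + T(1431))/(-3327431 + (I(818) - 1*2232602)) = (-252952 + 1431)/(-3327431 + (1 - 1*2232602)) = -251521/(-3327431 + (1 - 2232602)) = -251521/(-3327431 - 2232601) = -251521/(-5560032) = -251521*(-1/5560032) = 251521/5560032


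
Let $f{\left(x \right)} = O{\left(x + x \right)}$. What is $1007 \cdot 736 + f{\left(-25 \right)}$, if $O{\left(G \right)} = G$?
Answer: $741102$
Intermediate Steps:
$f{\left(x \right)} = 2 x$ ($f{\left(x \right)} = x + x = 2 x$)
$1007 \cdot 736 + f{\left(-25 \right)} = 1007 \cdot 736 + 2 \left(-25\right) = 741152 - 50 = 741102$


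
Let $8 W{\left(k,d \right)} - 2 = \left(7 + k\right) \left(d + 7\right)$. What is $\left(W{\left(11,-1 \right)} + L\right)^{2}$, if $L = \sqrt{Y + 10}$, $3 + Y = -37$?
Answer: $\frac{2545}{16} + \frac{55 i \sqrt{30}}{2} \approx 159.06 + 150.62 i$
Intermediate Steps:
$Y = -40$ ($Y = -3 - 37 = -40$)
$W{\left(k,d \right)} = \frac{1}{4} + \frac{\left(7 + d\right) \left(7 + k\right)}{8}$ ($W{\left(k,d \right)} = \frac{1}{4} + \frac{\left(7 + k\right) \left(d + 7\right)}{8} = \frac{1}{4} + \frac{\left(7 + k\right) \left(7 + d\right)}{8} = \frac{1}{4} + \frac{\left(7 + d\right) \left(7 + k\right)}{8}$)
$L = i \sqrt{30}$ ($L = \sqrt{-40 + 10} = \sqrt{-30} = i \sqrt{30} \approx 5.4772 i$)
$\left(W{\left(11,-1 \right)} + L\right)^{2} = \left(\left(\frac{51}{8} + \frac{7}{8} \left(-1\right) + \frac{7}{8} \cdot 11 + \frac{1}{8} \left(-1\right) 11\right) + i \sqrt{30}\right)^{2} = \left(\left(\frac{51}{8} - \frac{7}{8} + \frac{77}{8} - \frac{11}{8}\right) + i \sqrt{30}\right)^{2} = \left(\frac{55}{4} + i \sqrt{30}\right)^{2}$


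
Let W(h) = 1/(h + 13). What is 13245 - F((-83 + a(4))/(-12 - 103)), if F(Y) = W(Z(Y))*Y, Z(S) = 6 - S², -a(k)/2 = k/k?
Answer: 129297299/9762 ≈ 13245.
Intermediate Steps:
a(k) = -2 (a(k) = -2*k/k = -2*1 = -2)
W(h) = 1/(13 + h)
F(Y) = Y/(19 - Y²) (F(Y) = Y/(13 + (6 - Y²)) = Y/(19 - Y²))
13245 - F((-83 + a(4))/(-12 - 103)) = 13245 - (-1)*(-83 - 2)/(-12 - 103)/(-19 + ((-83 - 2)/(-12 - 103))²) = 13245 - (-1)*(-85/(-115))/(-19 + (-85/(-115))²) = 13245 - (-1)*(-85*(-1/115))/(-19 + (-85*(-1/115))²) = 13245 - (-1)*17/(23*(-19 + (17/23)²)) = 13245 - (-1)*17/(23*(-19 + 289/529)) = 13245 - (-1)*17/(23*(-9762/529)) = 13245 - (-1)*17*(-529)/(23*9762) = 13245 - 1*391/9762 = 13245 - 391/9762 = 129297299/9762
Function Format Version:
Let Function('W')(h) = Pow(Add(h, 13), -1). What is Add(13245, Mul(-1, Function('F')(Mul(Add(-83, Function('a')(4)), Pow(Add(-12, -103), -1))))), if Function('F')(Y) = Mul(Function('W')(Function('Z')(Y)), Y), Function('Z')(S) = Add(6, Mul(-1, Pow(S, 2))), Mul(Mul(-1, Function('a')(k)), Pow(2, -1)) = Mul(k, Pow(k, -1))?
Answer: Rational(129297299, 9762) ≈ 13245.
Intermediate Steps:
Function('a')(k) = -2 (Function('a')(k) = Mul(-2, Mul(k, Pow(k, -1))) = Mul(-2, 1) = -2)
Function('W')(h) = Pow(Add(13, h), -1)
Function('F')(Y) = Mul(Y, Pow(Add(19, Mul(-1, Pow(Y, 2))), -1)) (Function('F')(Y) = Mul(Pow(Add(13, Add(6, Mul(-1, Pow(Y, 2)))), -1), Y) = Mul(Pow(Add(19, Mul(-1, Pow(Y, 2))), -1), Y) = Mul(Y, Pow(Add(19, Mul(-1, Pow(Y, 2))), -1)))
Add(13245, Mul(-1, Function('F')(Mul(Add(-83, Function('a')(4)), Pow(Add(-12, -103), -1))))) = Add(13245, Mul(-1, Mul(-1, Mul(Add(-83, -2), Pow(Add(-12, -103), -1)), Pow(Add(-19, Pow(Mul(Add(-83, -2), Pow(Add(-12, -103), -1)), 2)), -1)))) = Add(13245, Mul(-1, Mul(-1, Mul(-85, Pow(-115, -1)), Pow(Add(-19, Pow(Mul(-85, Pow(-115, -1)), 2)), -1)))) = Add(13245, Mul(-1, Mul(-1, Mul(-85, Rational(-1, 115)), Pow(Add(-19, Pow(Mul(-85, Rational(-1, 115)), 2)), -1)))) = Add(13245, Mul(-1, Mul(-1, Rational(17, 23), Pow(Add(-19, Pow(Rational(17, 23), 2)), -1)))) = Add(13245, Mul(-1, Mul(-1, Rational(17, 23), Pow(Add(-19, Rational(289, 529)), -1)))) = Add(13245, Mul(-1, Mul(-1, Rational(17, 23), Pow(Rational(-9762, 529), -1)))) = Add(13245, Mul(-1, Mul(-1, Rational(17, 23), Rational(-529, 9762)))) = Add(13245, Mul(-1, Rational(391, 9762))) = Add(13245, Rational(-391, 9762)) = Rational(129297299, 9762)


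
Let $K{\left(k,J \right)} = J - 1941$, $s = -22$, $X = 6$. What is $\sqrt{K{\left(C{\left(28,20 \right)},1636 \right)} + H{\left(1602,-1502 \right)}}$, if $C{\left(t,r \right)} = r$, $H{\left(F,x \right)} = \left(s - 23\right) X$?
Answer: $5 i \sqrt{23} \approx 23.979 i$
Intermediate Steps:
$H{\left(F,x \right)} = -270$ ($H{\left(F,x \right)} = \left(-22 - 23\right) 6 = \left(-45\right) 6 = -270$)
$K{\left(k,J \right)} = -1941 + J$
$\sqrt{K{\left(C{\left(28,20 \right)},1636 \right)} + H{\left(1602,-1502 \right)}} = \sqrt{\left(-1941 + 1636\right) - 270} = \sqrt{-305 - 270} = \sqrt{-575} = 5 i \sqrt{23}$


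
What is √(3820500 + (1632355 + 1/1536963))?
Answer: √12881035424139505458/1536963 ≈ 2335.1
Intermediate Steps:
√(3820500 + (1632355 + 1/1536963)) = √(3820500 + 2508869237866/1536963) = √(8380836379366/1536963) = √12881035424139505458/1536963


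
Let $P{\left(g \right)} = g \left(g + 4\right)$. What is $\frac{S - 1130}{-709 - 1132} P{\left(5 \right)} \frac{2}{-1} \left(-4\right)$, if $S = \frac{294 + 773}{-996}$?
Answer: $\frac{33796410}{152803} \approx 221.18$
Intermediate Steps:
$S = - \frac{1067}{996}$ ($S = 1067 \left(- \frac{1}{996}\right) = - \frac{1067}{996} \approx -1.0713$)
$P{\left(g \right)} = g \left(4 + g\right)$
$\frac{S - 1130}{-709 - 1132} P{\left(5 \right)} \frac{2}{-1} \left(-4\right) = \frac{- \frac{1067}{996} - 1130}{-709 - 1132} \cdot 5 \left(4 + 5\right) \frac{2}{-1} \left(-4\right) = - \frac{1126547}{996 \left(-1841\right)} 5 \cdot 9 \cdot 2 \left(-1\right) \left(-4\right) = \left(- \frac{1126547}{996}\right) \left(- \frac{1}{1841}\right) 45 \left(-2\right) \left(-4\right) = \frac{1126547 \left(\left(-90\right) \left(-4\right)\right)}{1833636} = \frac{1126547}{1833636} \cdot 360 = \frac{33796410}{152803}$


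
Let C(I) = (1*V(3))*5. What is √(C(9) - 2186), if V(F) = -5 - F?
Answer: I*√2226 ≈ 47.18*I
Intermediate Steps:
C(I) = -40 (C(I) = (1*(-5 - 1*3))*5 = (1*(-5 - 3))*5 = (1*(-8))*5 = -8*5 = -40)
√(C(9) - 2186) = √(-40 - 2186) = √(-2226) = I*√2226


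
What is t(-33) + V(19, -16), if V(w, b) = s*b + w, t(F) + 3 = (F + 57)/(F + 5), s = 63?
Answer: -6950/7 ≈ -992.86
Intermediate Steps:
t(F) = -3 + (57 + F)/(5 + F) (t(F) = -3 + (F + 57)/(F + 5) = -3 + (57 + F)/(5 + F))
V(w, b) = w + 63*b (V(w, b) = 63*b + w = w + 63*b)
t(-33) + V(19, -16) = 2*(21 - 1*(-33))/(5 - 33) + (19 + 63*(-16)) = 2*(21 + 33)/(-28) + (19 - 1008) = 2*(-1/28)*54 - 989 = -27/7 - 989 = -6950/7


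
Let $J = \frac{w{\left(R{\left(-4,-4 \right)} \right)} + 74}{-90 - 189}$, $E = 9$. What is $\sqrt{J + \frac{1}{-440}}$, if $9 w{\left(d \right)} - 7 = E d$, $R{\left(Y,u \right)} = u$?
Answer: $\frac{i \sqrt{964317310}}{61380} \approx 0.50592 i$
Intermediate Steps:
$w{\left(d \right)} = \frac{7}{9} + d$ ($w{\left(d \right)} = \frac{7}{9} + \frac{9 d}{9} = \frac{7}{9} + d$)
$J = - \frac{637}{2511}$ ($J = \frac{\left(\frac{7}{9} - 4\right) + 74}{-90 - 189} = \frac{- \frac{29}{9} + 74}{-279} = \frac{637}{9} \left(- \frac{1}{279}\right) = - \frac{637}{2511} \approx -0.25368$)
$\sqrt{J + \frac{1}{-440}} = \sqrt{- \frac{637}{2511} + \frac{1}{-440}} = \sqrt{- \frac{637}{2511} - \frac{1}{440}} = \sqrt{- \frac{282791}{1104840}} = \frac{i \sqrt{964317310}}{61380}$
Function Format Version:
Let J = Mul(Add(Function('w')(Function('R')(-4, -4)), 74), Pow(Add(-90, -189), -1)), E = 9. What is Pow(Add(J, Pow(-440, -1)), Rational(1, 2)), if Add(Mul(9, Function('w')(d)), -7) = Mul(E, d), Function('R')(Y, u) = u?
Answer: Mul(Rational(1, 61380), I, Pow(964317310, Rational(1, 2))) ≈ Mul(0.50592, I)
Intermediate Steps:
Function('w')(d) = Add(Rational(7, 9), d) (Function('w')(d) = Add(Rational(7, 9), Mul(Rational(1, 9), Mul(9, d))) = Add(Rational(7, 9), d))
J = Rational(-637, 2511) (J = Mul(Add(Add(Rational(7, 9), -4), 74), Pow(Add(-90, -189), -1)) = Mul(Add(Rational(-29, 9), 74), Pow(-279, -1)) = Mul(Rational(637, 9), Rational(-1, 279)) = Rational(-637, 2511) ≈ -0.25368)
Pow(Add(J, Pow(-440, -1)), Rational(1, 2)) = Pow(Add(Rational(-637, 2511), Pow(-440, -1)), Rational(1, 2)) = Pow(Add(Rational(-637, 2511), Rational(-1, 440)), Rational(1, 2)) = Pow(Rational(-282791, 1104840), Rational(1, 2)) = Mul(Rational(1, 61380), I, Pow(964317310, Rational(1, 2)))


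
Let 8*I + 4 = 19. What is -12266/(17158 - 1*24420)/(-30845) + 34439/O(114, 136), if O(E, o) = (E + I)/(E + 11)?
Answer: 3857105831919709/103822326765 ≈ 37151.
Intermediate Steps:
I = 15/8 (I = -½ + (⅛)*19 = -½ + 19/8 = 15/8 ≈ 1.8750)
O(E, o) = (15/8 + E)/(11 + E) (O(E, o) = (E + 15/8)/(E + 11) = (15/8 + E)/(11 + E))
-12266/(17158 - 1*24420)/(-30845) + 34439/O(114, 136) = -12266/(17158 - 1*24420)/(-30845) + 34439/(((15/8 + 114)/(11 + 114))) = -12266/(17158 - 24420)*(-1/30845) + 34439/(((927/8)/125)) = -12266/(-7262)*(-1/30845) + 34439/(((1/125)*(927/8))) = -12266*(-1/7262)*(-1/30845) + 34439/(927/1000) = (6133/3631)*(-1/30845) + 34439*(1000/927) = -6133/111998195 + 34439000/927 = 3857105831919709/103822326765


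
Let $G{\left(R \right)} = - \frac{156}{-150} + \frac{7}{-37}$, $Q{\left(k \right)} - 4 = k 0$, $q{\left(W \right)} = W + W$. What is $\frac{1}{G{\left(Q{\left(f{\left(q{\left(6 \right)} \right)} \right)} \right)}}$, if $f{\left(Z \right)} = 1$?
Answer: $\frac{925}{787} \approx 1.1754$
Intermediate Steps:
$q{\left(W \right)} = 2 W$
$Q{\left(k \right)} = 4$ ($Q{\left(k \right)} = 4 + k 0 = 4 + 0 = 4$)
$G{\left(R \right)} = \frac{787}{925}$ ($G{\left(R \right)} = \left(-156\right) \left(- \frac{1}{150}\right) + 7 \left(- \frac{1}{37}\right) = \frac{26}{25} - \frac{7}{37} = \frac{787}{925}$)
$\frac{1}{G{\left(Q{\left(f{\left(q{\left(6 \right)} \right)} \right)} \right)}} = \frac{1}{\frac{787}{925}} = \frac{925}{787}$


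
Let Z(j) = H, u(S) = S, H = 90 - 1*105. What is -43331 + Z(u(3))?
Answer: -43346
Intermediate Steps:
H = -15 (H = 90 - 105 = -15)
Z(j) = -15
-43331 + Z(u(3)) = -43331 - 15 = -43346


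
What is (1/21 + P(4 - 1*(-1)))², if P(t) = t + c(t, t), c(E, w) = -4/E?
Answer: 198916/11025 ≈ 18.042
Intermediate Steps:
P(t) = t - 4/t
(1/21 + P(4 - 1*(-1)))² = (1/21 + ((4 - 1*(-1)) - 4/(4 - 1*(-1))))² = (1/21 + ((4 + 1) - 4/(4 + 1)))² = (1/21 + (5 - 4/5))² = (1/21 + (5 - 4*⅕))² = (1/21 + (5 - ⅘))² = (1/21 + 21/5)² = (446/105)² = 198916/11025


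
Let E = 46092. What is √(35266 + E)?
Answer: √81358 ≈ 285.23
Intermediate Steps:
√(35266 + E) = √(35266 + 46092) = √81358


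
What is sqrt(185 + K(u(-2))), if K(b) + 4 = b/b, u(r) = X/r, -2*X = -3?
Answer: sqrt(182) ≈ 13.491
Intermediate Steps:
X = 3/2 (X = -1/2*(-3) = 3/2 ≈ 1.5000)
u(r) = 3/(2*r)
K(b) = -3 (K(b) = -4 + b/b = -4 + 1 = -3)
sqrt(185 + K(u(-2))) = sqrt(185 - 3) = sqrt(182)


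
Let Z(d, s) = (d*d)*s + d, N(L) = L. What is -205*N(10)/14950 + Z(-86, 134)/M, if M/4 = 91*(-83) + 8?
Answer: -49589967/1503970 ≈ -32.973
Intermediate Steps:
M = -30180 (M = 4*(91*(-83) + 8) = 4*(-7553 + 8) = 4*(-7545) = -30180)
Z(d, s) = d + s*d**2 (Z(d, s) = d**2*s + d = s*d**2 + d = d + s*d**2)
-205*N(10)/14950 + Z(-86, 134)/M = -205*10/14950 - 86*(1 - 86*134)/(-30180) = -2050*1/14950 - 86*(1 - 11524)*(-1/30180) = -41/299 - 86*(-11523)*(-1/30180) = -41/299 + 990978*(-1/30180) = -41/299 - 165163/5030 = -49589967/1503970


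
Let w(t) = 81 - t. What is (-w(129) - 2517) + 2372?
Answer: -97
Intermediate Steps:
(-w(129) - 2517) + 2372 = (-(81 - 1*129) - 2517) + 2372 = (-(81 - 129) - 2517) + 2372 = (-1*(-48) - 2517) + 2372 = (48 - 2517) + 2372 = -2469 + 2372 = -97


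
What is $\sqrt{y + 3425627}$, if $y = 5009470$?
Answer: $9 \sqrt{104137} \approx 2904.3$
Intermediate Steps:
$\sqrt{y + 3425627} = \sqrt{5009470 + 3425627} = \sqrt{8435097} = 9 \sqrt{104137}$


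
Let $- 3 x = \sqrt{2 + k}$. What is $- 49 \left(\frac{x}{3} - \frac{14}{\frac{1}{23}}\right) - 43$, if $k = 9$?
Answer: $15735 + \frac{49 \sqrt{11}}{9} \approx 15753.0$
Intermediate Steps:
$x = - \frac{\sqrt{11}}{3}$ ($x = - \frac{\sqrt{2 + 9}}{3} = - \frac{\sqrt{11}}{3} \approx -1.1055$)
$- 49 \left(\frac{x}{3} - \frac{14}{\frac{1}{23}}\right) - 43 = - 49 \left(\frac{\left(- \frac{1}{3}\right) \sqrt{11}}{3} - \frac{14}{\frac{1}{23}}\right) - 43 = - 49 \left(- \frac{\sqrt{11}}{3} \cdot \frac{1}{3} - 14 \frac{1}{\frac{1}{23}}\right) - 43 = - 49 \left(- \frac{\sqrt{11}}{9} - 322\right) - 43 = - 49 \left(-322 - \frac{\sqrt{11}}{9}\right) - 43 = \left(15778 + \frac{49 \sqrt{11}}{9}\right) - 43 = 15735 + \frac{49 \sqrt{11}}{9}$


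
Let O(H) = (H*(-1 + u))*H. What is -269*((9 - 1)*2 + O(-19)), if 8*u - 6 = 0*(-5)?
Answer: 79893/4 ≈ 19973.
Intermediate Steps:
u = ¾ (u = ¾ + (0*(-5))/8 = ¾ + (⅛)*0 = ¾ + 0 = ¾ ≈ 0.75000)
O(H) = -H²/4 (O(H) = (H*(-1 + ¾))*H = (H*(-¼))*H = (-H/4)*H = -H²/4)
-269*((9 - 1)*2 + O(-19)) = -269*((9 - 1)*2 - ¼*(-19)²) = -269*(8*2 - ¼*361) = -269*(16 - 361/4) = -269*(-297/4) = 79893/4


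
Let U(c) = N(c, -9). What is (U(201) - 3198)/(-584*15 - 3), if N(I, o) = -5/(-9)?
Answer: 28777/78867 ≈ 0.36488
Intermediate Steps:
N(I, o) = 5/9 (N(I, o) = -5*(-1/9) = 5/9)
U(c) = 5/9
(U(201) - 3198)/(-584*15 - 3) = (5/9 - 3198)/(-584*15 - 3) = -28777/(9*(-8760 - 3)) = -28777/9/(-8763) = -28777/9*(-1/8763) = 28777/78867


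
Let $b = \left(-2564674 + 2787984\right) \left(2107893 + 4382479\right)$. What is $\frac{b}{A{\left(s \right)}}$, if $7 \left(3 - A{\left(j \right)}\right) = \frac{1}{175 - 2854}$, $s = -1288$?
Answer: $\frac{1358997065358198}{2813} \approx 4.8311 \cdot 10^{11}$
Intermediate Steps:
$A{\left(j \right)} = \frac{56260}{18753}$ ($A{\left(j \right)} = 3 - \frac{1}{7 \left(175 - 2854\right)} = 3 - \frac{1}{7 \left(-2679\right)} = 3 - - \frac{1}{18753} = 3 + \frac{1}{18753} = \frac{56260}{18753}$)
$b = 1449364971320$ ($b = 223310 \cdot 6490372 = 1449364971320$)
$\frac{b}{A{\left(s \right)}} = \frac{1449364971320}{\frac{56260}{18753}} = 1449364971320 \cdot \frac{18753}{56260} = \frac{1358997065358198}{2813}$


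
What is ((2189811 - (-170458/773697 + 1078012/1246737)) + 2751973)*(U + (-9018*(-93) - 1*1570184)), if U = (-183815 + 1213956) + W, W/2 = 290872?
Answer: 466288447332111372158250/107177408521 ≈ 4.3506e+12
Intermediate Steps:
W = 581744 (W = 2*290872 = 581744)
U = 1611885 (U = (-183815 + 1213956) + 581744 = 1030141 + 581744 = 1611885)
((2189811 - (-170458/773697 + 1078012/1246737)) + 2751973)*(U + (-9018*(-93) - 1*1570184)) = ((2189811 - (-170458/773697 + 1078012/1246737)) + 2751973)*(1611885 + (-9018*(-93) - 1*1570184)) = ((2189811 - (-170458*1/773697 + 1078012*(1/1246737))) + 2751973)*(1611885 + (838674 - 1570184)) = ((2189811 - (-170458/773697 + 1078012/1246737)) + 2751973)*(1611885 - 731510) = ((2189811 - 1*69059817202/107177408521) + 2751973)*880375 = ((2189811 - 69059817202/107177408521) + 2751973)*880375 = (234698199070962329/107177408521 + 2751973)*880375 = (529647533530724262/107177408521)*880375 = 466288447332111372158250/107177408521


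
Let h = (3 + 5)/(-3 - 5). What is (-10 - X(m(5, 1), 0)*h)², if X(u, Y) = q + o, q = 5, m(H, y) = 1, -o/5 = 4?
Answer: 625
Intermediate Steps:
o = -20 (o = -5*4 = -20)
h = -1 (h = 8/(-8) = 8*(-⅛) = -1)
X(u, Y) = -15 (X(u, Y) = 5 - 20 = -15)
(-10 - X(m(5, 1), 0)*h)² = (-10 - (-15)*(-1))² = (-10 - 1*15)² = (-10 - 15)² = (-25)² = 625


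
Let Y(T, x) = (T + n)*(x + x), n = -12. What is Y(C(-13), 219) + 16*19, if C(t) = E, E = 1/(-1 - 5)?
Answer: -5025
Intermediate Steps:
E = -⅙ (E = 1/(-6) = -⅙ ≈ -0.16667)
C(t) = -⅙
Y(T, x) = 2*x*(-12 + T) (Y(T, x) = (T - 12)*(x + x) = (-12 + T)*(2*x) = 2*x*(-12 + T))
Y(C(-13), 219) + 16*19 = 2*219*(-12 - ⅙) + 16*19 = 2*219*(-73/6) + 304 = -5329 + 304 = -5025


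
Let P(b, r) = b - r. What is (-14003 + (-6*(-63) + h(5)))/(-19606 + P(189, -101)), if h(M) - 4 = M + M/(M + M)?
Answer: 27231/38632 ≈ 0.70488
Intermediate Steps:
h(M) = 9/2 + M (h(M) = 4 + (M + M/(M + M)) = 4 + (M + M/((2*M))) = 4 + (M + (1/(2*M))*M) = 4 + (M + 1/2) = 4 + (1/2 + M) = 9/2 + M)
(-14003 + (-6*(-63) + h(5)))/(-19606 + P(189, -101)) = (-14003 + (-6*(-63) + (9/2 + 5)))/(-19606 + (189 - 1*(-101))) = (-14003 + (378 + 19/2))/(-19606 + (189 + 101)) = (-14003 + 775/2)/(-19606 + 290) = -27231/2/(-19316) = -27231/2*(-1/19316) = 27231/38632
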